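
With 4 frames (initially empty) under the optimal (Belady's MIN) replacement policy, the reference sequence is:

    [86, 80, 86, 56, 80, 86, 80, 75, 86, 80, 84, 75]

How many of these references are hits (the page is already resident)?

86: miss, frames {86}
80: miss, frames {86,80}
86: hit
56: miss, frames {86,80,56}
80: hit
86: hit
80: hit
75: miss, frames {86,80,56,75}
86: hit
80: hit
84: miss, evict 56, frames {86,80,75,84}
75: hit
Hits: 7.

7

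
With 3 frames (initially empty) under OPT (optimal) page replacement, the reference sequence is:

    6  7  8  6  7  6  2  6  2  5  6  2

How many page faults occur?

6 → fault, frames (6)
7 → fault, frames (6 7)
8 → fault, frames (6 7 8)
6 → hit
7 → hit
6 → hit
2 → fault, evict 8, frames (6 7 2)
6 → hit
2 → hit
5 → fault, evict 7, frames (6 2 5)
6 → hit
2 → hit
Page faults: 5.

5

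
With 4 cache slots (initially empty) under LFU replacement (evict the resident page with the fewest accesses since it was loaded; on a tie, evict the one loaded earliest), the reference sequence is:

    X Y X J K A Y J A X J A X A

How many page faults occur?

7

X -> miss, frames {X}
Y -> miss, frames {X,Y}
X -> hit
J -> miss, frames {X,Y,J}
K -> miss, frames {X,Y,J,K}
A -> miss, evict Y, frames {X,J,K,A}
Y -> miss, evict J, frames {X,K,A,Y}
J -> miss, evict K, frames {X,A,Y,J}
A -> hit
X -> hit
J -> hit
A -> hit
X -> hit
A -> hit
Page faults: 7.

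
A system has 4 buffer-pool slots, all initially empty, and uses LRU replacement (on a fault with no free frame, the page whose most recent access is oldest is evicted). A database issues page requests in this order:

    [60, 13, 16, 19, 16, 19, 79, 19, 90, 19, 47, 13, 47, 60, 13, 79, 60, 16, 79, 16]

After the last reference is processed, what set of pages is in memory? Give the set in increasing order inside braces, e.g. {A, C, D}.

{13, 16, 60, 79}

60 -> fault, frames (60)
13 -> fault, frames (60 13)
16 -> fault, frames (60 13 16)
19 -> fault, frames (60 13 16 19)
16 -> hit
19 -> hit
79 -> fault, evict 60, frames (13 16 19 79)
19 -> hit
90 -> fault, evict 13, frames (16 79 19 90)
19 -> hit
47 -> fault, evict 16, frames (79 90 19 47)
13 -> fault, evict 79, frames (90 19 47 13)
47 -> hit
60 -> fault, evict 90, frames (19 13 47 60)
13 -> hit
79 -> fault, evict 19, frames (47 60 13 79)
60 -> hit
16 -> fault, evict 47, frames (13 79 60 16)
79 -> hit
16 -> hit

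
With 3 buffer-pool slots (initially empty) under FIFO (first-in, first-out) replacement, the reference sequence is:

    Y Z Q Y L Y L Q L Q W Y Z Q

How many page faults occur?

8

Y -> miss, frames [Y]
Z -> miss, frames [Y, Z]
Q -> miss, frames [Y, Z, Q]
Y -> hit
L -> miss, evict Y, frames [Z, Q, L]
Y -> miss, evict Z, frames [Q, L, Y]
L -> hit
Q -> hit
L -> hit
Q -> hit
W -> miss, evict Q, frames [L, Y, W]
Y -> hit
Z -> miss, evict L, frames [Y, W, Z]
Q -> miss, evict Y, frames [W, Z, Q]
Page faults: 8.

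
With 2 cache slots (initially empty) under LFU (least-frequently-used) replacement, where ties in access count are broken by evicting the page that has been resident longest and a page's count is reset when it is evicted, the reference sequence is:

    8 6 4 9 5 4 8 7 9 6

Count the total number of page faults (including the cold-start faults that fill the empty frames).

8: fault, frames {8}
6: fault, frames {8,6}
4: fault, evict 8, frames {6,4}
9: fault, evict 6, frames {4,9}
5: fault, evict 4, frames {9,5}
4: fault, evict 9, frames {5,4}
8: fault, evict 5, frames {4,8}
7: fault, evict 4, frames {8,7}
9: fault, evict 8, frames {7,9}
6: fault, evict 7, frames {9,6}
Page faults: 10.

10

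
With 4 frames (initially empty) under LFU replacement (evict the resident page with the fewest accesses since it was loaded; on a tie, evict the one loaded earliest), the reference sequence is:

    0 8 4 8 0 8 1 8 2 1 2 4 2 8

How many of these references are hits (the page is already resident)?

0: miss, frames {0}
8: miss, frames {0,8}
4: miss, frames {0,8,4}
8: hit
0: hit
8: hit
1: miss, frames {0,8,4,1}
8: hit
2: miss, evict 4, frames {0,8,1,2}
1: hit
2: hit
4: miss, evict 0, frames {8,1,2,4}
2: hit
8: hit
Hits: 8.

8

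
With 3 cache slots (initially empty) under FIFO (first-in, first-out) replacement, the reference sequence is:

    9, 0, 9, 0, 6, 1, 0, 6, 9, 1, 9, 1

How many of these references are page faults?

5

9: fault, frames [9]
0: fault, frames [9, 0]
9: hit
0: hit
6: fault, frames [9, 0, 6]
1: fault, evict 9, frames [0, 6, 1]
0: hit
6: hit
9: fault, evict 0, frames [6, 1, 9]
1: hit
9: hit
1: hit
Page faults: 5.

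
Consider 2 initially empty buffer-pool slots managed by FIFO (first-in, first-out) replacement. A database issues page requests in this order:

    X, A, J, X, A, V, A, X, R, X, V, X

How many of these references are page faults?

X → miss, frames (X)
A → miss, frames (X A)
J → miss, evict X, frames (A J)
X → miss, evict A, frames (J X)
A → miss, evict J, frames (X A)
V → miss, evict X, frames (A V)
A → hit
X → miss, evict A, frames (V X)
R → miss, evict V, frames (X R)
X → hit
V → miss, evict X, frames (R V)
X → miss, evict R, frames (V X)
Page faults: 10.

10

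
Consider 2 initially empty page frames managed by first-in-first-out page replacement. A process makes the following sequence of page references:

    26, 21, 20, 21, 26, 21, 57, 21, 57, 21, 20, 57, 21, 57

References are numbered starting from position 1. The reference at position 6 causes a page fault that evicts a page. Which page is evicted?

pos 1: 26 -> fault, frames {26}
pos 2: 21 -> fault, frames {26,21}
pos 3: 20 -> fault, evict 26, frames {21,20}
pos 4: 21 -> hit
pos 5: 26 -> fault, evict 21, frames {20,26}
pos 6: 21 -> fault, evict 20, frames {26,21}
At position 6, page 20 is evicted.

20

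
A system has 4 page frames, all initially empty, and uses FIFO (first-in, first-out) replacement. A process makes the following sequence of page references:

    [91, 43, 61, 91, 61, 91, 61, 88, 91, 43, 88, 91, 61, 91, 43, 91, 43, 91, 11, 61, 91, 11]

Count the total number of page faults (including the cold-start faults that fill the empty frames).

91 -> miss, frames (91)
43 -> miss, frames (91 43)
61 -> miss, frames (91 43 61)
91 -> hit
61 -> hit
91 -> hit
61 -> hit
88 -> miss, frames (91 43 61 88)
91 -> hit
43 -> hit
88 -> hit
91 -> hit
61 -> hit
91 -> hit
43 -> hit
91 -> hit
43 -> hit
91 -> hit
11 -> miss, evict 91, frames (43 61 88 11)
61 -> hit
91 -> miss, evict 43, frames (61 88 11 91)
11 -> hit
Page faults: 6.

6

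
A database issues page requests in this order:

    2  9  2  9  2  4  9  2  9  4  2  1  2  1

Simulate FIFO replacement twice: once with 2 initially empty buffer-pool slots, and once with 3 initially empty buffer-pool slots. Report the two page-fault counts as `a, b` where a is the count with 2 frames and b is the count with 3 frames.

2 frames: F F . . . F . F F F F F . . → 8 faults.
3 frames: F F . . . F . . . . . F F . → 5 faults.
5 < 8: adding a frame reduced faults, as is typical.

8, 5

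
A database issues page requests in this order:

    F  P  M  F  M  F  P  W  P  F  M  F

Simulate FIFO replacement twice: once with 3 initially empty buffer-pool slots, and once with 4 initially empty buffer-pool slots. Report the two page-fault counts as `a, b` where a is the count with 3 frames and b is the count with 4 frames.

5, 4

3 frames: F F F . . . . F . F . . → 5 faults.
4 frames: F F F . . . . F . . . . → 4 faults.
4 < 5: adding a frame reduced faults, as is typical.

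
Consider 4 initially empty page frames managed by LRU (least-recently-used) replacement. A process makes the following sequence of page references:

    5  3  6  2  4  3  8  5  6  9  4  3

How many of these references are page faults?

5: miss, frames (5)
3: miss, frames (5 3)
6: miss, frames (5 3 6)
2: miss, frames (5 3 6 2)
4: miss, evict 5, frames (3 6 2 4)
3: hit
8: miss, evict 6, frames (2 4 3 8)
5: miss, evict 2, frames (4 3 8 5)
6: miss, evict 4, frames (3 8 5 6)
9: miss, evict 3, frames (8 5 6 9)
4: miss, evict 8, frames (5 6 9 4)
3: miss, evict 5, frames (6 9 4 3)
Page faults: 11.

11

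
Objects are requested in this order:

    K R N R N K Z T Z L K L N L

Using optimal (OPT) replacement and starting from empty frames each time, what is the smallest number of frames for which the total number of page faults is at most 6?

4

f=1: 14 faults
f=2: 9 faults
f=3: 7 faults
f=4: 6 faults
f=5: 6 faults
f=6: 6 faults
Smallest f with faults ≤ 6 is 4.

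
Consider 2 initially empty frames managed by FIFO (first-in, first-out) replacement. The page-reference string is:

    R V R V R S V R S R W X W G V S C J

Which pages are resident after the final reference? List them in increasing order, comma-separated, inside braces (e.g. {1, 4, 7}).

{C, J}

R -> fault, frames [R]
V -> fault, frames [R, V]
R -> hit
V -> hit
R -> hit
S -> fault, evict R, frames [V, S]
V -> hit
R -> fault, evict V, frames [S, R]
S -> hit
R -> hit
W -> fault, evict S, frames [R, W]
X -> fault, evict R, frames [W, X]
W -> hit
G -> fault, evict W, frames [X, G]
V -> fault, evict X, frames [G, V]
S -> fault, evict G, frames [V, S]
C -> fault, evict V, frames [S, C]
J -> fault, evict S, frames [C, J]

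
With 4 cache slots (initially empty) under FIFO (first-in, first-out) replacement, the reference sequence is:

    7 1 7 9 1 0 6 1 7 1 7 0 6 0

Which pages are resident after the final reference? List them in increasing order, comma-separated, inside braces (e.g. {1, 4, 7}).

{0, 1, 6, 7}

7 → miss, frames {7}
1 → miss, frames {7,1}
7 → hit
9 → miss, frames {7,1,9}
1 → hit
0 → miss, frames {7,1,9,0}
6 → miss, evict 7, frames {1,9,0,6}
1 → hit
7 → miss, evict 1, frames {9,0,6,7}
1 → miss, evict 9, frames {0,6,7,1}
7 → hit
0 → hit
6 → hit
0 → hit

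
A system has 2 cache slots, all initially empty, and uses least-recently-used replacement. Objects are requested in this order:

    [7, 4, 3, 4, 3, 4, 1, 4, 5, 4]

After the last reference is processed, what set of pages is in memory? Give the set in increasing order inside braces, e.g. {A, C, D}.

{4, 5}

7 -> fault, frames (7)
4 -> fault, frames (7 4)
3 -> fault, evict 7, frames (4 3)
4 -> hit
3 -> hit
4 -> hit
1 -> fault, evict 3, frames (4 1)
4 -> hit
5 -> fault, evict 1, frames (4 5)
4 -> hit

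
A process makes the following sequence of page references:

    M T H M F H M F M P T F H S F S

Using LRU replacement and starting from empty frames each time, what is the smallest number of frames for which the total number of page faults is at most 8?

f=1: 16 faults
f=2: 14 faults
f=3: 9 faults
f=4: 8 faults
f=5: 6 faults
f=6: 6 faults
Smallest f with faults ≤ 8 is 4.

4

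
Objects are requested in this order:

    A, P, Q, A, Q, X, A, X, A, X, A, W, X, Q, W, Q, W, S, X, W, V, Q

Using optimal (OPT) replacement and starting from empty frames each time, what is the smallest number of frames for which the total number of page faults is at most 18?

f=1: 22 faults
f=2: 10 faults
f=3: 8 faults
f=4: 7 faults
f=5: 7 faults
f=6: 7 faults
f=7: 7 faults
Smallest f with faults ≤ 18 is 2.

2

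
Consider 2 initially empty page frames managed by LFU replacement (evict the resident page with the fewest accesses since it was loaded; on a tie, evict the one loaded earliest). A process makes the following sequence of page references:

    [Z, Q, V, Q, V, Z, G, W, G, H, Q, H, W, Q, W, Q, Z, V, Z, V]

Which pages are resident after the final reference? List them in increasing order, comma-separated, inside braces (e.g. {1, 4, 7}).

Z -> fault, frames (Z)
Q -> fault, frames (Z Q)
V -> fault, evict Z, frames (Q V)
Q -> hit
V -> hit
Z -> fault, evict Q, frames (V Z)
G -> fault, evict Z, frames (V G)
W -> fault, evict G, frames (V W)
G -> fault, evict W, frames (V G)
H -> fault, evict G, frames (V H)
Q -> fault, evict H, frames (V Q)
H -> fault, evict Q, frames (V H)
W -> fault, evict H, frames (V W)
Q -> fault, evict W, frames (V Q)
W -> fault, evict Q, frames (V W)
Q -> fault, evict W, frames (V Q)
Z -> fault, evict Q, frames (V Z)
V -> hit
Z -> hit
V -> hit

{V, Z}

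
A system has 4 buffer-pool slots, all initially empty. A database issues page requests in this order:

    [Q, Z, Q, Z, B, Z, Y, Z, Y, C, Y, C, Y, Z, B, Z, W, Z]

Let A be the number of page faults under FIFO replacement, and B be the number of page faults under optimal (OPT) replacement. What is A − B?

1

Under FIFO: F F . . F . F . . F . . . . . . F F → 7 faults.
Under OPT: F F . . F . F . . F . . . . . . F . → 6 faults.
A − B = 7 − 6 = 1.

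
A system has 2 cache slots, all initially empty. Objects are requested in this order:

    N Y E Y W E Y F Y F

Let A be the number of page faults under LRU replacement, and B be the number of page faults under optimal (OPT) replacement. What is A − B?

1

Under LRU: F F F . F F F F . . → 7 faults.
Under OPT: F F F . F . F F . . → 6 faults.
A − B = 7 − 6 = 1.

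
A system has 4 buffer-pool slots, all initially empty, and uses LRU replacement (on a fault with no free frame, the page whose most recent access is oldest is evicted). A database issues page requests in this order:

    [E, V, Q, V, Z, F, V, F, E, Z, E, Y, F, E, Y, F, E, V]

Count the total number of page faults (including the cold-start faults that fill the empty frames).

E -> miss, frames (E)
V -> miss, frames (E V)
Q -> miss, frames (E V Q)
V -> hit
Z -> miss, frames (E Q V Z)
F -> miss, evict E, frames (Q V Z F)
V -> hit
F -> hit
E -> miss, evict Q, frames (Z V F E)
Z -> hit
E -> hit
Y -> miss, evict V, frames (F Z E Y)
F -> hit
E -> hit
Y -> hit
F -> hit
E -> hit
V -> miss, evict Z, frames (Y F E V)
Page faults: 8.

8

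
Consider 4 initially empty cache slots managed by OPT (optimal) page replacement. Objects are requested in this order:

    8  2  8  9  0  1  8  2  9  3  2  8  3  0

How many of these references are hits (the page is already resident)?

7

8 -> miss, frames {8}
2 -> miss, frames {8,2}
8 -> hit
9 -> miss, frames {8,2,9}
0 -> miss, frames {8,2,9,0}
1 -> miss, evict 0, frames {8,2,9,1}
8 -> hit
2 -> hit
9 -> hit
3 -> miss, evict 1, frames {8,2,9,3}
2 -> hit
8 -> hit
3 -> hit
0 -> miss, evict 3, frames {8,2,9,0}
Hits: 7.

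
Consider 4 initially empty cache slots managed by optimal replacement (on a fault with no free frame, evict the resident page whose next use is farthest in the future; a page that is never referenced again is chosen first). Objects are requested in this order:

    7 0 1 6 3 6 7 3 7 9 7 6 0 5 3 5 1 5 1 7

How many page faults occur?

7: miss, frames (7)
0: miss, frames (7 0)
1: miss, frames (7 0 1)
6: miss, frames (7 0 1 6)
3: miss, evict 1, frames (7 0 6 3)
6: hit
7: hit
3: hit
7: hit
9: miss, evict 3, frames (7 0 6 9)
7: hit
6: hit
0: hit
5: miss, evict 9, frames (7 0 6 5)
3: miss, evict 6, frames (7 0 5 3)
5: hit
1: miss, evict 3, frames (7 0 5 1)
5: hit
1: hit
7: hit
Page faults: 9.

9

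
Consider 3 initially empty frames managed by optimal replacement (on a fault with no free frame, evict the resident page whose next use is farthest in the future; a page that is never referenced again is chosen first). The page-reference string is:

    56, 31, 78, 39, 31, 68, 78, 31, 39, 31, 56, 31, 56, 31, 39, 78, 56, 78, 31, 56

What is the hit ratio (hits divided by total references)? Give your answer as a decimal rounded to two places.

56: miss, frames (56)
31: miss, frames (56 31)
78: miss, frames (56 31 78)
39: miss, evict 56, frames (31 78 39)
31: hit
68: miss, evict 39, frames (31 78 68)
78: hit
31: hit
39: miss, evict 68, frames (31 78 39)
31: hit
56: miss, evict 78, frames (31 39 56)
31: hit
56: hit
31: hit
39: hit
78: miss, evict 39, frames (31 56 78)
56: hit
78: hit
31: hit
56: hit
Hits: 12 of 20 references → 12/20 = 0.6000.

0.60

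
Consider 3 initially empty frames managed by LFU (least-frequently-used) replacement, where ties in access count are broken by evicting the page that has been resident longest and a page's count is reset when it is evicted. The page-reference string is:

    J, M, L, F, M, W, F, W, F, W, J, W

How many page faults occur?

6

J -> miss, frames [J]
M -> miss, frames [J, M]
L -> miss, frames [J, M, L]
F -> miss, evict J, frames [M, L, F]
M -> hit
W -> miss, evict L, frames [M, F, W]
F -> hit
W -> hit
F -> hit
W -> hit
J -> miss, evict M, frames [F, W, J]
W -> hit
Page faults: 6.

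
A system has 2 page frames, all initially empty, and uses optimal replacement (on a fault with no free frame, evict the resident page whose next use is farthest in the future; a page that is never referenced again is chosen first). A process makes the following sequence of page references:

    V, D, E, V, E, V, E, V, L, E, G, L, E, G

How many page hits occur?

V → fault, frames {V}
D → fault, frames {V,D}
E → fault, evict D, frames {V,E}
V → hit
E → hit
V → hit
E → hit
V → hit
L → fault, evict V, frames {E,L}
E → hit
G → fault, evict E, frames {L,G}
L → hit
E → fault, evict L, frames {G,E}
G → hit
Hits: 8.

8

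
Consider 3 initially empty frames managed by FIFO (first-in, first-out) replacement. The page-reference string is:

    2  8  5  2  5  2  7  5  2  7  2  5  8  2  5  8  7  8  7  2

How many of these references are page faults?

9

2 -> fault, frames {2}
8 -> fault, frames {2,8}
5 -> fault, frames {2,8,5}
2 -> hit
5 -> hit
2 -> hit
7 -> fault, evict 2, frames {8,5,7}
5 -> hit
2 -> fault, evict 8, frames {5,7,2}
7 -> hit
2 -> hit
5 -> hit
8 -> fault, evict 5, frames {7,2,8}
2 -> hit
5 -> fault, evict 7, frames {2,8,5}
8 -> hit
7 -> fault, evict 2, frames {8,5,7}
8 -> hit
7 -> hit
2 -> fault, evict 8, frames {5,7,2}
Page faults: 9.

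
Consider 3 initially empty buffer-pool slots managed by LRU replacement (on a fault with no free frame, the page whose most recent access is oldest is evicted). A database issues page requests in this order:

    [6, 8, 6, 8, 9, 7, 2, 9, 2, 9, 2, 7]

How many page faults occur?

6: miss, frames (6)
8: miss, frames (6 8)
6: hit
8: hit
9: miss, frames (6 8 9)
7: miss, evict 6, frames (8 9 7)
2: miss, evict 8, frames (9 7 2)
9: hit
2: hit
9: hit
2: hit
7: hit
Page faults: 5.

5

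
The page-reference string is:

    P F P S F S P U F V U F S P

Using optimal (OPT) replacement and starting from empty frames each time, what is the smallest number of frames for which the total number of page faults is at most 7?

f=1: 14 faults
f=2: 9 faults
f=3: 7 faults
f=4: 6 faults
f=5: 5 faults
Smallest f with faults ≤ 7 is 3.

3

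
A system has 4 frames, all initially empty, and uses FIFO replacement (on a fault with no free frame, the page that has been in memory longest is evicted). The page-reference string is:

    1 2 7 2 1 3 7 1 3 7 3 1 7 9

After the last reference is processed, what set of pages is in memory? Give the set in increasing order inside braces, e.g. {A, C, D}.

{2, 3, 7, 9}

1 → fault, frames {1}
2 → fault, frames {1,2}
7 → fault, frames {1,2,7}
2 → hit
1 → hit
3 → fault, frames {1,2,7,3}
7 → hit
1 → hit
3 → hit
7 → hit
3 → hit
1 → hit
7 → hit
9 → fault, evict 1, frames {2,7,3,9}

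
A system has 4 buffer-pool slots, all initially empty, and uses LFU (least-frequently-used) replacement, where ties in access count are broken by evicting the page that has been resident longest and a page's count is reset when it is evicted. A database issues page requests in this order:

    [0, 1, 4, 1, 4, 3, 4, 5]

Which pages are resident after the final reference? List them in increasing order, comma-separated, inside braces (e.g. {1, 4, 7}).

{1, 3, 4, 5}

0 -> miss, frames {0}
1 -> miss, frames {0,1}
4 -> miss, frames {0,1,4}
1 -> hit
4 -> hit
3 -> miss, frames {0,1,4,3}
4 -> hit
5 -> miss, evict 0, frames {1,4,3,5}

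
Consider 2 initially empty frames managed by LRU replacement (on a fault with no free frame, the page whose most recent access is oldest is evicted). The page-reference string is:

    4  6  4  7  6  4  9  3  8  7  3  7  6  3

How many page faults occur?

12

4: miss, frames [4]
6: miss, frames [4, 6]
4: hit
7: miss, evict 6, frames [4, 7]
6: miss, evict 4, frames [7, 6]
4: miss, evict 7, frames [6, 4]
9: miss, evict 6, frames [4, 9]
3: miss, evict 4, frames [9, 3]
8: miss, evict 9, frames [3, 8]
7: miss, evict 3, frames [8, 7]
3: miss, evict 8, frames [7, 3]
7: hit
6: miss, evict 3, frames [7, 6]
3: miss, evict 7, frames [6, 3]
Page faults: 12.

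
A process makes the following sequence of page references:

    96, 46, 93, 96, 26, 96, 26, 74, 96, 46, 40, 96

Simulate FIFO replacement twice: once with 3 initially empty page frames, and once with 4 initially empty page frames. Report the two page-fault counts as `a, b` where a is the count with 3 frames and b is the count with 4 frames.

9, 8

3 frames: F F F . F F . F . F F F → 9 faults.
4 frames: F F F . F . . F F F F . → 8 faults.
8 < 9: adding a frame reduced faults, as is typical.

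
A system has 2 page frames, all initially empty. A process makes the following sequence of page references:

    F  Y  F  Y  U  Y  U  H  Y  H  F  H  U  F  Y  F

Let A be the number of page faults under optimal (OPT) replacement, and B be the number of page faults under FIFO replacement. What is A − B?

-3

Under OPT: F F . . F . . F . . F . F . F . → 7 faults.
Under FIFO: F F . . F . . F F . F F F F F . → 10 faults.
A − B = 7 − 10 = -3.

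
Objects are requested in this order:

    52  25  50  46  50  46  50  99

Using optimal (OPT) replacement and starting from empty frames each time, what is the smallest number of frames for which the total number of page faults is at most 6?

f=1: 8 faults
f=2: 5 faults
f=3: 5 faults
f=4: 5 faults
f=5: 5 faults
Smallest f with faults ≤ 6 is 2.

2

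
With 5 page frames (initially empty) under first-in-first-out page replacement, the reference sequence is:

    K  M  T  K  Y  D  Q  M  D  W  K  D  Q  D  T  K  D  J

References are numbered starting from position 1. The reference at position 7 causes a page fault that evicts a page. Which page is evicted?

K

pos 1: K → miss, frames [K]
pos 2: M → miss, frames [K, M]
pos 3: T → miss, frames [K, M, T]
pos 4: K → hit
pos 5: Y → miss, frames [K, M, T, Y]
pos 6: D → miss, frames [K, M, T, Y, D]
pos 7: Q → miss, evict K, frames [M, T, Y, D, Q]
At position 7, page K is evicted.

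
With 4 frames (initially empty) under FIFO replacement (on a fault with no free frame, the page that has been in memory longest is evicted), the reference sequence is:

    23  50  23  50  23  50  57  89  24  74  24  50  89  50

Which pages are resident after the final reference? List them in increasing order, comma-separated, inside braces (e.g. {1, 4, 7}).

{24, 50, 74, 89}

23: fault, frames {23}
50: fault, frames {23,50}
23: hit
50: hit
23: hit
50: hit
57: fault, frames {23,50,57}
89: fault, frames {23,50,57,89}
24: fault, evict 23, frames {50,57,89,24}
74: fault, evict 50, frames {57,89,24,74}
24: hit
50: fault, evict 57, frames {89,24,74,50}
89: hit
50: hit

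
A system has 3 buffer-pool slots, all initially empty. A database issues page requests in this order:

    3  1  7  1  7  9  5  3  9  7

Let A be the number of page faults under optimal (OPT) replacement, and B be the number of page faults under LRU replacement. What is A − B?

Under OPT: F F F . . F F . . F → 6 faults.
Under LRU: F F F . . F F F . F → 7 faults.
A − B = 6 − 7 = -1.

-1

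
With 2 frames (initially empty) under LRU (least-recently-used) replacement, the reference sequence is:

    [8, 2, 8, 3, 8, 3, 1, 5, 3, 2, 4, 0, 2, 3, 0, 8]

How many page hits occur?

3

8: miss, frames (8)
2: miss, frames (8 2)
8: hit
3: miss, evict 2, frames (8 3)
8: hit
3: hit
1: miss, evict 8, frames (3 1)
5: miss, evict 3, frames (1 5)
3: miss, evict 1, frames (5 3)
2: miss, evict 5, frames (3 2)
4: miss, evict 3, frames (2 4)
0: miss, evict 2, frames (4 0)
2: miss, evict 4, frames (0 2)
3: miss, evict 0, frames (2 3)
0: miss, evict 2, frames (3 0)
8: miss, evict 3, frames (0 8)
Hits: 3.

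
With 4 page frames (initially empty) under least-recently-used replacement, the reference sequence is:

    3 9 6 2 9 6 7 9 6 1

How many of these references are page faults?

6

3: fault, frames {3}
9: fault, frames {3,9}
6: fault, frames {3,9,6}
2: fault, frames {3,9,6,2}
9: hit
6: hit
7: fault, evict 3, frames {2,9,6,7}
9: hit
6: hit
1: fault, evict 2, frames {7,9,6,1}
Page faults: 6.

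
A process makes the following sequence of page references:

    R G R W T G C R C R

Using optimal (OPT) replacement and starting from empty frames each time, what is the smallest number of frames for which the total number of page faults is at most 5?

f=1: 10 faults
f=2: 6 faults
f=3: 5 faults
f=4: 5 faults
f=5: 5 faults
Smallest f with faults ≤ 5 is 3.

3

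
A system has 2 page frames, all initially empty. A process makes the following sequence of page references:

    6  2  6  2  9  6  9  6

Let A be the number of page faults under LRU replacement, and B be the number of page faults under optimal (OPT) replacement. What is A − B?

Under LRU: F F . . F F . . → 4 faults.
Under OPT: F F . . F . . . → 3 faults.
A − B = 4 − 3 = 1.

1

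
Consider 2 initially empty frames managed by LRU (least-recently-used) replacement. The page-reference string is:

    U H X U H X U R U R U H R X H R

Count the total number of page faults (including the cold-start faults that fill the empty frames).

U: fault, frames {U}
H: fault, frames {U,H}
X: fault, evict U, frames {H,X}
U: fault, evict H, frames {X,U}
H: fault, evict X, frames {U,H}
X: fault, evict U, frames {H,X}
U: fault, evict H, frames {X,U}
R: fault, evict X, frames {U,R}
U: hit
R: hit
U: hit
H: fault, evict R, frames {U,H}
R: fault, evict U, frames {H,R}
X: fault, evict H, frames {R,X}
H: fault, evict R, frames {X,H}
R: fault, evict X, frames {H,R}
Page faults: 13.

13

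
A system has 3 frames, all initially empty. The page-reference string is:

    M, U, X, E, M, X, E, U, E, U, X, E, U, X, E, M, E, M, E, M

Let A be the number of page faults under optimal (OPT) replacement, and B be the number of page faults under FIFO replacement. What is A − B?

Under OPT: F F F F . . . F . . . . . . . F . . . . → 6 faults.
Under FIFO: F F F F F . . F . . F F . . . F . . . . → 9 faults.
A − B = 6 − 9 = -3.

-3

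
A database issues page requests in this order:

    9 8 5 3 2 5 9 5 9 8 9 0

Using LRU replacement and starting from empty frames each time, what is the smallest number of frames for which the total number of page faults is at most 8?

f=1: 12 faults
f=2: 9 faults
f=3: 8 faults
f=4: 8 faults
f=5: 6 faults
f=6: 6 faults
Smallest f with faults ≤ 8 is 3.

3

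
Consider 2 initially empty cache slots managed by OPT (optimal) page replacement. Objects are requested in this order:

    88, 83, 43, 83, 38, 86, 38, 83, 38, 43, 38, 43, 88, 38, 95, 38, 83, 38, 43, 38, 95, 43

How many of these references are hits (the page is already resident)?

10

88 → miss, frames [88]
83 → miss, frames [88, 83]
43 → miss, evict 88, frames [83, 43]
83 → hit
38 → miss, evict 43, frames [83, 38]
86 → miss, evict 83, frames [38, 86]
38 → hit
83 → miss, evict 86, frames [38, 83]
38 → hit
43 → miss, evict 83, frames [38, 43]
38 → hit
43 → hit
88 → miss, evict 43, frames [38, 88]
38 → hit
95 → miss, evict 88, frames [38, 95]
38 → hit
83 → miss, evict 95, frames [38, 83]
38 → hit
43 → miss, evict 83, frames [38, 43]
38 → hit
95 → miss, evict 38, frames [43, 95]
43 → hit
Hits: 10.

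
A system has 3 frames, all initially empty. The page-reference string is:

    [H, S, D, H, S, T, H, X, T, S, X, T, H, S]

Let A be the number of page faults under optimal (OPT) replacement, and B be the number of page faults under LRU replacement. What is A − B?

Under OPT: F F F . . F . F . . . . F . → 6 faults.
Under LRU: F F F . . F . F . F . . F F → 8 faults.
A − B = 6 − 8 = -2.

-2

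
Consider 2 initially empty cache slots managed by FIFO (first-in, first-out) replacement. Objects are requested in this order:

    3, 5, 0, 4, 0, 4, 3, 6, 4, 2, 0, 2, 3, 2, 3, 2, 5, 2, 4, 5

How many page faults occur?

3 → fault, frames [3]
5 → fault, frames [3, 5]
0 → fault, evict 3, frames [5, 0]
4 → fault, evict 5, frames [0, 4]
0 → hit
4 → hit
3 → fault, evict 0, frames [4, 3]
6 → fault, evict 4, frames [3, 6]
4 → fault, evict 3, frames [6, 4]
2 → fault, evict 6, frames [4, 2]
0 → fault, evict 4, frames [2, 0]
2 → hit
3 → fault, evict 2, frames [0, 3]
2 → fault, evict 0, frames [3, 2]
3 → hit
2 → hit
5 → fault, evict 3, frames [2, 5]
2 → hit
4 → fault, evict 2, frames [5, 4]
5 → hit
Page faults: 13.

13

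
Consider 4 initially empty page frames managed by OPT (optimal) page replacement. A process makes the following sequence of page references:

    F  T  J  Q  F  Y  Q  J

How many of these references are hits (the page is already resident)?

3

F → miss, frames (F)
T → miss, frames (F T)
J → miss, frames (F T J)
Q → miss, frames (F T J Q)
F → hit
Y → miss, evict T, frames (F J Q Y)
Q → hit
J → hit
Hits: 3.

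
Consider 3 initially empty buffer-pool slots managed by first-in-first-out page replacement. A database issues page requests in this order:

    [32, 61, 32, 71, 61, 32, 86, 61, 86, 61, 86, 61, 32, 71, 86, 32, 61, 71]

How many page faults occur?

7

32 -> miss, frames [32]
61 -> miss, frames [32, 61]
32 -> hit
71 -> miss, frames [32, 61, 71]
61 -> hit
32 -> hit
86 -> miss, evict 32, frames [61, 71, 86]
61 -> hit
86 -> hit
61 -> hit
86 -> hit
61 -> hit
32 -> miss, evict 61, frames [71, 86, 32]
71 -> hit
86 -> hit
32 -> hit
61 -> miss, evict 71, frames [86, 32, 61]
71 -> miss, evict 86, frames [32, 61, 71]
Page faults: 7.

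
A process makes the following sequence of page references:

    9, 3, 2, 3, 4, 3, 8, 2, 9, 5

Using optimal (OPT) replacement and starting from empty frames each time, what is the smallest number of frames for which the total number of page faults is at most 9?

f=1: 10 faults
f=2: 8 faults
f=3: 7 faults
f=4: 6 faults
f=5: 6 faults
f=6: 6 faults
Smallest f with faults ≤ 9 is 2.

2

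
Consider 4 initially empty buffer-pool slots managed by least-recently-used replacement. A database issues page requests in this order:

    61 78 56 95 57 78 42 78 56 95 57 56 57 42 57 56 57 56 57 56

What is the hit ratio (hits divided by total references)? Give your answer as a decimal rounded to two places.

0.50

61 → miss, frames {61}
78 → miss, frames {61,78}
56 → miss, frames {61,78,56}
95 → miss, frames {61,78,56,95}
57 → miss, evict 61, frames {78,56,95,57}
78 → hit
42 → miss, evict 56, frames {95,57,78,42}
78 → hit
56 → miss, evict 95, frames {57,42,78,56}
95 → miss, evict 57, frames {42,78,56,95}
57 → miss, evict 42, frames {78,56,95,57}
56 → hit
57 → hit
42 → miss, evict 78, frames {95,56,57,42}
57 → hit
56 → hit
57 → hit
56 → hit
57 → hit
56 → hit
Hits: 10 of 20 references → 10/20 = 0.5000.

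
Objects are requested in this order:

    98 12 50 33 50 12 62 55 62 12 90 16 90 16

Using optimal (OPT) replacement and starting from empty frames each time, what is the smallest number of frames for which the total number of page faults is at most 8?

3

f=1: 14 faults
f=2: 10 faults
f=3: 8 faults
f=4: 8 faults
f=5: 8 faults
f=6: 8 faults
f=7: 8 faults
f=8: 8 faults
Smallest f with faults ≤ 8 is 3.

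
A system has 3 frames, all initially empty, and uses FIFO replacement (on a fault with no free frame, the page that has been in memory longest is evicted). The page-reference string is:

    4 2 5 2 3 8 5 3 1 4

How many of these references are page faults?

7

4 → miss, frames {4}
2 → miss, frames {4,2}
5 → miss, frames {4,2,5}
2 → hit
3 → miss, evict 4, frames {2,5,3}
8 → miss, evict 2, frames {5,3,8}
5 → hit
3 → hit
1 → miss, evict 5, frames {3,8,1}
4 → miss, evict 3, frames {8,1,4}
Page faults: 7.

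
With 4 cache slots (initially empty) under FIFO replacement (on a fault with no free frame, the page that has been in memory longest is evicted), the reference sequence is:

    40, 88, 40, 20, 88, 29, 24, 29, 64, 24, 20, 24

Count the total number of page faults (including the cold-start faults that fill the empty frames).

6

40: miss, frames (40)
88: miss, frames (40 88)
40: hit
20: miss, frames (40 88 20)
88: hit
29: miss, frames (40 88 20 29)
24: miss, evict 40, frames (88 20 29 24)
29: hit
64: miss, evict 88, frames (20 29 24 64)
24: hit
20: hit
24: hit
Page faults: 6.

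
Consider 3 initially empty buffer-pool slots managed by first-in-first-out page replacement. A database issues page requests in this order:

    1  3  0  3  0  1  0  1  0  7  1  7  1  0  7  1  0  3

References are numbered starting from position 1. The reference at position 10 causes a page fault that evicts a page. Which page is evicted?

1

pos 1: 1: fault, frames {1}
pos 2: 3: fault, frames {1,3}
pos 3: 0: fault, frames {1,3,0}
pos 4: 3: hit
pos 5: 0: hit
pos 6: 1: hit
pos 7: 0: hit
pos 8: 1: hit
pos 9: 0: hit
pos 10: 7: fault, evict 1, frames {3,0,7}
At position 10, page 1 is evicted.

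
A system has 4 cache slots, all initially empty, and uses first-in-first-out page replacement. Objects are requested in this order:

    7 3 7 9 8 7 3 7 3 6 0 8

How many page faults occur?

7: miss, frames (7)
3: miss, frames (7 3)
7: hit
9: miss, frames (7 3 9)
8: miss, frames (7 3 9 8)
7: hit
3: hit
7: hit
3: hit
6: miss, evict 7, frames (3 9 8 6)
0: miss, evict 3, frames (9 8 6 0)
8: hit
Page faults: 6.

6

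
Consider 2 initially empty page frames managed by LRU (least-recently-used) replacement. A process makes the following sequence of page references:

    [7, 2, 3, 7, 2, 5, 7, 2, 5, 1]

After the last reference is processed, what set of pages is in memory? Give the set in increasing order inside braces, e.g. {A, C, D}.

{1, 5}

7 -> fault, frames (7)
2 -> fault, frames (7 2)
3 -> fault, evict 7, frames (2 3)
7 -> fault, evict 2, frames (3 7)
2 -> fault, evict 3, frames (7 2)
5 -> fault, evict 7, frames (2 5)
7 -> fault, evict 2, frames (5 7)
2 -> fault, evict 5, frames (7 2)
5 -> fault, evict 7, frames (2 5)
1 -> fault, evict 2, frames (5 1)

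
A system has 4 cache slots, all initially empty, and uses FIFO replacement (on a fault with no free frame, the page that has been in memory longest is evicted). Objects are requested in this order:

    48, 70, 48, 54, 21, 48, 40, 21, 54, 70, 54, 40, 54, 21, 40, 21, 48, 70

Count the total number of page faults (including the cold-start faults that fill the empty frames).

48 → miss, frames (48)
70 → miss, frames (48 70)
48 → hit
54 → miss, frames (48 70 54)
21 → miss, frames (48 70 54 21)
48 → hit
40 → miss, evict 48, frames (70 54 21 40)
21 → hit
54 → hit
70 → hit
54 → hit
40 → hit
54 → hit
21 → hit
40 → hit
21 → hit
48 → miss, evict 70, frames (54 21 40 48)
70 → miss, evict 54, frames (21 40 48 70)
Page faults: 7.

7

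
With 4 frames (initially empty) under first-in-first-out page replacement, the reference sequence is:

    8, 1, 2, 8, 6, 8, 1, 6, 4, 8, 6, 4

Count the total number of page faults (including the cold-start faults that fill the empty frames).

8: fault, frames [8]
1: fault, frames [8, 1]
2: fault, frames [8, 1, 2]
8: hit
6: fault, frames [8, 1, 2, 6]
8: hit
1: hit
6: hit
4: fault, evict 8, frames [1, 2, 6, 4]
8: fault, evict 1, frames [2, 6, 4, 8]
6: hit
4: hit
Page faults: 6.

6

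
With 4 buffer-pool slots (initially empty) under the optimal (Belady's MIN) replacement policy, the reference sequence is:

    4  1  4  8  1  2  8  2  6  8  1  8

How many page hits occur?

7

4 -> fault, frames [4]
1 -> fault, frames [4, 1]
4 -> hit
8 -> fault, frames [4, 1, 8]
1 -> hit
2 -> fault, frames [4, 1, 8, 2]
8 -> hit
2 -> hit
6 -> fault, evict 2, frames [4, 1, 8, 6]
8 -> hit
1 -> hit
8 -> hit
Hits: 7.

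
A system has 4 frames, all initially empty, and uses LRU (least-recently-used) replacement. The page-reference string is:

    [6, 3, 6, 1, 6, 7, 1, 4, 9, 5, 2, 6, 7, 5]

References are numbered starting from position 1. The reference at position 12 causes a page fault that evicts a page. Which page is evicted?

4

pos 1: 6 -> miss, frames [6]
pos 2: 3 -> miss, frames [6, 3]
pos 3: 6 -> hit
pos 4: 1 -> miss, frames [3, 6, 1]
pos 5: 6 -> hit
pos 6: 7 -> miss, frames [3, 1, 6, 7]
pos 7: 1 -> hit
pos 8: 4 -> miss, evict 3, frames [6, 7, 1, 4]
pos 9: 9 -> miss, evict 6, frames [7, 1, 4, 9]
pos 10: 5 -> miss, evict 7, frames [1, 4, 9, 5]
pos 11: 2 -> miss, evict 1, frames [4, 9, 5, 2]
pos 12: 6 -> miss, evict 4, frames [9, 5, 2, 6]
At position 12, page 4 is evicted.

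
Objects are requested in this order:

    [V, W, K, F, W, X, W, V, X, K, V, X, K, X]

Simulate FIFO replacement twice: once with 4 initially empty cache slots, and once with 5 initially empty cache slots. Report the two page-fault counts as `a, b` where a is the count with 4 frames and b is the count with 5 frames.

4 frames: F F F F . F . F . . . . . . → 6 faults.
5 frames: F F F F . F . . . . . . . . → 5 faults.
5 < 6: adding a frame reduced faults, as is typical.

6, 5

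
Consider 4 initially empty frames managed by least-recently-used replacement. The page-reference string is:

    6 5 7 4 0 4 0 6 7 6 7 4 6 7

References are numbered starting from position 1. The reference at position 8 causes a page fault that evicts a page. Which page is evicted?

5

pos 1: 6 -> miss, frames (6)
pos 2: 5 -> miss, frames (6 5)
pos 3: 7 -> miss, frames (6 5 7)
pos 4: 4 -> miss, frames (6 5 7 4)
pos 5: 0 -> miss, evict 6, frames (5 7 4 0)
pos 6: 4 -> hit
pos 7: 0 -> hit
pos 8: 6 -> miss, evict 5, frames (7 4 0 6)
At position 8, page 5 is evicted.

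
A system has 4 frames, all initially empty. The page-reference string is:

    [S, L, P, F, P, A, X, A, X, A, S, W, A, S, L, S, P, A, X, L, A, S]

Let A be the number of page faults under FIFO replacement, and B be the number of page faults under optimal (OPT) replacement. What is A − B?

Under FIFO: F F F F . F F . . . F F . . F . F F F . . F → 13 faults.
Under OPT: F F F F . F F . . . . F . . . . F . F . . . → 9 faults.
A − B = 13 − 9 = 4.

4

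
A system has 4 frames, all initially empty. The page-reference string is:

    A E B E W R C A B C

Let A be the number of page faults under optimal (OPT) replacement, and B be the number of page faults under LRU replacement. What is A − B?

-2

Under OPT: F F F . F F F . . . → 6 faults.
Under LRU: F F F . F F F F F . → 8 faults.
A − B = 6 − 8 = -2.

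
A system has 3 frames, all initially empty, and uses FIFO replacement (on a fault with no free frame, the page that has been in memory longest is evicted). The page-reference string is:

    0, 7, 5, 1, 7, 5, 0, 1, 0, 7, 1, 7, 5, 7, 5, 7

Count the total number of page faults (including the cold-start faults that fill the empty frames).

7

0: fault, frames [0]
7: fault, frames [0, 7]
5: fault, frames [0, 7, 5]
1: fault, evict 0, frames [7, 5, 1]
7: hit
5: hit
0: fault, evict 7, frames [5, 1, 0]
1: hit
0: hit
7: fault, evict 5, frames [1, 0, 7]
1: hit
7: hit
5: fault, evict 1, frames [0, 7, 5]
7: hit
5: hit
7: hit
Page faults: 7.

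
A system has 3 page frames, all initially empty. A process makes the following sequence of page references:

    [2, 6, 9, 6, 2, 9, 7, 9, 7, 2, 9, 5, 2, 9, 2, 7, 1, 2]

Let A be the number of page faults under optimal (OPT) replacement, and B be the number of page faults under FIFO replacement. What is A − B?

Under OPT: F F F . . . F . . . . F . . . F F . → 7 faults.
Under FIFO: F F F . . . F . . F . F . F . F F F → 10 faults.
A − B = 7 − 10 = -3.

-3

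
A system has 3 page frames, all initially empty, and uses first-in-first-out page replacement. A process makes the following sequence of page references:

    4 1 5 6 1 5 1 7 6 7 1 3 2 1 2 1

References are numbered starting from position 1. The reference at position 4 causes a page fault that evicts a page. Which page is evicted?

4

pos 1: 4: fault, frames {4}
pos 2: 1: fault, frames {4,1}
pos 3: 5: fault, frames {4,1,5}
pos 4: 6: fault, evict 4, frames {1,5,6}
At position 4, page 4 is evicted.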